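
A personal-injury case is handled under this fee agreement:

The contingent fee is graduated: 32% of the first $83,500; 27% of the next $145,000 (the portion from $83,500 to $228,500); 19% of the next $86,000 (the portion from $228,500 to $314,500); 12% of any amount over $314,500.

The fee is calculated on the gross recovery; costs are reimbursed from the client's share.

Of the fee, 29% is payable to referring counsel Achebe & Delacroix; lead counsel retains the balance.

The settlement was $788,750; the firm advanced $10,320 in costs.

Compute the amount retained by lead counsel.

$98,775.20

Fee base is the gross recovery, $788,750; costs are reimbursed separately.
First $83,500 at 32% = $26,720.00
Next $145,000 at 27% = $39,150.00
Next $86,000 at 19% = $16,340.00
Remaining $474,250 at 12% = $56,910.00
Fee: $26,720.00 + $39,150.00 + $16,340.00 + $56,910.00 = $139,120.00
Referral share: 29% of $139,120.00 = $40,344.80; lead counsel retains $139,120.00 − $40,344.80 = $98,775.20.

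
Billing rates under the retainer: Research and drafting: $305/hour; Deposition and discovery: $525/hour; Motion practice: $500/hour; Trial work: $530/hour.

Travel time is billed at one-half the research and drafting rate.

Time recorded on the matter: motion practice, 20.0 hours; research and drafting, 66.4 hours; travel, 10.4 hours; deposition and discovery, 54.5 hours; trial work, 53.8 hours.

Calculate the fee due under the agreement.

$88,964.50

Research and drafting: 66.4 × $305 = $20,252.00
Deposition and discovery: 54.5 × $525 = $28,612.50
Motion practice: 20.0 × $500 = $10,000.00
Trial work: 53.8 × $530 = $28,514.00
Subtotal: $20,252.00 + $28,612.50 + $10,000.00 + $28,514.00 = $87,378.50
Travel: 10.4 × ($305 ÷ 2) = 10.4 × $152.50 = $1,586.00
Total: $87,378.50 + $1,586.00 = $88,964.50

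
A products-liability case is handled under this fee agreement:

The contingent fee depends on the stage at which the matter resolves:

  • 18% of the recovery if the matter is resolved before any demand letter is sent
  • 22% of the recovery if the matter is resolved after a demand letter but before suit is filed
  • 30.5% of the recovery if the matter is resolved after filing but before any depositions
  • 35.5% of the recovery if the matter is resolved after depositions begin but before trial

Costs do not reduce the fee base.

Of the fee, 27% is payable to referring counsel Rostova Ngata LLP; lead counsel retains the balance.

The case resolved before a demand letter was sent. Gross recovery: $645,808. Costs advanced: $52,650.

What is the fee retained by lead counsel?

Fee base is the gross recovery, $645,808; costs are reimbursed separately.
The matter resolved before a demand letter was sent, so the 18% rate applies.
$645,808 × 18% = $116,245.44
Referral share: 27% of $116,245.44 = $31,386.27; lead counsel retains $116,245.44 − $31,386.27 = $84,859.17.

$84,859.17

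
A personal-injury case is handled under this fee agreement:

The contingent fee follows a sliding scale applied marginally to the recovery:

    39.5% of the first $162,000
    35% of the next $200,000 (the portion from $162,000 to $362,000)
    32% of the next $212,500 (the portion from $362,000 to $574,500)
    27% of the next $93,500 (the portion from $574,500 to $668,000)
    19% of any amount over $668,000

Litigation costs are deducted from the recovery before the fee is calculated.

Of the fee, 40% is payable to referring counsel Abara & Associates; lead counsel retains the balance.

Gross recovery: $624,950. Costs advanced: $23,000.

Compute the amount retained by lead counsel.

$125,640.90

Fee base (net of costs): $624,950 − $23,000 = $601,950
First $162,000 at 39.5% = $63,990.00
Next $200,000 at 35% = $70,000.00
Next $212,500 at 32% = $68,000.00
Remaining $27,450 at 27% = $7,411.50
Fee: $63,990.00 + $70,000.00 + $68,000.00 + $7,411.50 = $209,401.50
Referral share: 40% of $209,401.50 = $83,760.60; lead counsel retains $209,401.50 − $83,760.60 = $125,640.90.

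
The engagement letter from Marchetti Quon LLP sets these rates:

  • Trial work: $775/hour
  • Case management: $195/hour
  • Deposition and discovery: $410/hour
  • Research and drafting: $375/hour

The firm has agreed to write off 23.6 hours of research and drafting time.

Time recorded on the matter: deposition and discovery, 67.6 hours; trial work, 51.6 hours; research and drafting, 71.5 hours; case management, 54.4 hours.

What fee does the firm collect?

$96,276.50

Trial work: 51.6 × $775 = $39,990.00
Case management: 54.4 × $195 = $10,608.00
Deposition and discovery: 67.6 × $410 = $27,716.00
Research and drafting: 71.5 × $375 = $26,812.50
Subtotal: $105,126.50
Write-off: 23.6 × $375 = $8,850.00
Total: $105,126.50 − $8,850.00 = $96,276.50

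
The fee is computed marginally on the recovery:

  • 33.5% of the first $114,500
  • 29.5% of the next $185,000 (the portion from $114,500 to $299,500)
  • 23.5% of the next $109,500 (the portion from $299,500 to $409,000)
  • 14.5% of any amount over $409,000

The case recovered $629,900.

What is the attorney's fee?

First $114,500 at 33.5% = $38,357.50
Next $185,000 at 29.5% = $54,575.00
Next $109,500 at 23.5% = $25,732.50
Remaining $220,900 at 14.5% = $32,030.50
Fee: $38,357.50 + $54,575.00 + $25,732.50 + $32,030.50 = $150,695.50

$150,695.50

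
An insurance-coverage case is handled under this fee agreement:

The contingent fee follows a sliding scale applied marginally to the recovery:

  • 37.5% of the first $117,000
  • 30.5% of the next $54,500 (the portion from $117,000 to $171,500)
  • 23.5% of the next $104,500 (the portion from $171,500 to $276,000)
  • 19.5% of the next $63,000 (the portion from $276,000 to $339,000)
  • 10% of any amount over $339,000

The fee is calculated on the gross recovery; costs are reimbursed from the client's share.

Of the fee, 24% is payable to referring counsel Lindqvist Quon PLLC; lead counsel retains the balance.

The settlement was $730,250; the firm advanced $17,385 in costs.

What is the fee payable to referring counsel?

Fee base is the gross recovery, $730,250; costs are reimbursed separately.
First $117,000 at 37.5% = $43,875.00
Next $54,500 at 30.5% = $16,622.50
Next $104,500 at 23.5% = $24,557.50
Next $63,000 at 19.5% = $12,285.00
Remaining $391,250 at 10% = $39,125.00
Fee: $43,875.00 + $16,622.50 + $24,557.50 + $12,285.00 + $39,125.00 = $136,465.00
Referral share: 24% of $136,465.00 = $32,751.60; lead counsel retains $136,465.00 − $32,751.60 = $103,713.40.

$32,751.60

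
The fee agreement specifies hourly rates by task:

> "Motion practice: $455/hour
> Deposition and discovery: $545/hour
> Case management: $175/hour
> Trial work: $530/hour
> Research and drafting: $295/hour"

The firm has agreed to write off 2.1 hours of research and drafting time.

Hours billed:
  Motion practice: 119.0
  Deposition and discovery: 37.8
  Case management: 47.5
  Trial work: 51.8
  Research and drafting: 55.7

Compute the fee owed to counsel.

$126,324.50

Motion practice: 119.0 × $455 = $54,145.00
Deposition and discovery: 37.8 × $545 = $20,601.00
Case management: 47.5 × $175 = $8,312.50
Trial work: 51.8 × $530 = $27,454.00
Research and drafting: 55.7 × $295 = $16,431.50
Subtotal: $126,944.00
Write-off: 2.1 × $295 = $619.50
Total: $126,944.00 − $619.50 = $126,324.50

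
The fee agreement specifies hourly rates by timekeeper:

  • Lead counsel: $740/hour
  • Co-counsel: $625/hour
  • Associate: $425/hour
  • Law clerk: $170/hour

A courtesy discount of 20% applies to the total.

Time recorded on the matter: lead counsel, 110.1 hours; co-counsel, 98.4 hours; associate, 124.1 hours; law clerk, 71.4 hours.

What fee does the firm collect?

$166,283.60

Lead counsel: 110.1 × $740 = $81,474.00
Co-counsel: 98.4 × $625 = $61,500.00
Associate: 124.1 × $425 = $52,742.50
Law clerk: 71.4 × $170 = $12,138.00
Subtotal: $207,854.50
Less 20% discount: −$41,570.90
Total: $207,854.50 − $41,570.90 = $166,283.60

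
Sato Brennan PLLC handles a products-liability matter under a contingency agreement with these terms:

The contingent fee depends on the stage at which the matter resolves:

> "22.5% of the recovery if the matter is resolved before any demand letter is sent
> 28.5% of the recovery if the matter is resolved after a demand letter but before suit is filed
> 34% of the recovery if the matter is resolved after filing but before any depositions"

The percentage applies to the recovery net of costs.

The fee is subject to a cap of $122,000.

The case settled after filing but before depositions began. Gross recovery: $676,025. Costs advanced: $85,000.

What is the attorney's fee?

$122,000.00

Fee base (net of costs): $676,025 − $85,000 = $591,025
The matter settled after filing but before depositions began, so the 34% rate applies.
$591,025 × 34% = $200,948.50
$200,948.50 exceeds the $122,000 cap, so the fee is capped at $122,000.00.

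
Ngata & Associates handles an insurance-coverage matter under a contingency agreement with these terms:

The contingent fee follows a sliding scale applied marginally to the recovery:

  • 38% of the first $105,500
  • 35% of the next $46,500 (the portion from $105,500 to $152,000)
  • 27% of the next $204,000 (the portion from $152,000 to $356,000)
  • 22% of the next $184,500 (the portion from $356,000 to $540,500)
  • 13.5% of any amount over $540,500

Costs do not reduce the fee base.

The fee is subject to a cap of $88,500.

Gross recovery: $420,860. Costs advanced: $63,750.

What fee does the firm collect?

Fee base is the gross recovery, $420,860; costs are reimbursed separately.
First $105,500 at 38% = $40,090.00
Next $46,500 at 35% = $16,275.00
Next $204,000 at 27% = $55,080.00
Remaining $64,860 at 22% = $14,269.20
Fee: $40,090.00 + $16,275.00 + $55,080.00 + $14,269.20 = $125,714.20
$125,714.20 exceeds the $88,500 cap, so the fee is capped at $88,500.00.

$88,500.00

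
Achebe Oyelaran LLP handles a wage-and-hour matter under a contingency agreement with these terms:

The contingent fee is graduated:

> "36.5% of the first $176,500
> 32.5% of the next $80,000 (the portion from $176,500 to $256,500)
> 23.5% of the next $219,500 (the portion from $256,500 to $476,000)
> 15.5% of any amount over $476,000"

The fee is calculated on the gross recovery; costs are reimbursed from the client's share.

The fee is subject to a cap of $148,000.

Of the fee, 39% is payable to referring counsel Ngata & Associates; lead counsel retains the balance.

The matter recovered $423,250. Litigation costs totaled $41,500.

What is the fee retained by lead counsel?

$79,061.34

Fee base is the gross recovery, $423,250; costs are reimbursed separately.
First $176,500 at 36.5% = $64,422.50
Next $80,000 at 32.5% = $26,000.00
Remaining $166,750 at 23.5% = $39,186.25
Fee: $64,422.50 + $26,000.00 + $39,186.25 = $129,608.75
$129,608.75 is under the $148,000 cap.
Referral share: 39% of $129,608.75 = $50,547.41; lead counsel retains $129,608.75 − $50,547.41 = $79,061.34.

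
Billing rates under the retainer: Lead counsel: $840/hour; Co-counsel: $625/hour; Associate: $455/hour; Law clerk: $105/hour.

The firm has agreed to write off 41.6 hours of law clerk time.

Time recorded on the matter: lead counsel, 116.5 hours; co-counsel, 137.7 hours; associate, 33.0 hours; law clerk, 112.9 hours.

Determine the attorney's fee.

Lead counsel: 116.5 × $840 = $97,860.00
Co-counsel: 137.7 × $625 = $86,062.50
Associate: 33.0 × $455 = $15,015.00
Law clerk: 112.9 × $105 = $11,854.50
Subtotal: $210,792.00
Write-off: 41.6 × $105 = $4,368.00
Total: $210,792.00 − $4,368.00 = $206,424.00

$206,424.00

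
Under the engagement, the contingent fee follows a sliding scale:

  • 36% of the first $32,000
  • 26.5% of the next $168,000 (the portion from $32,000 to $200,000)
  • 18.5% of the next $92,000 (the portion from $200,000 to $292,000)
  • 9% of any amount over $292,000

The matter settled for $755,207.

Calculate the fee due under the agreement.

First $32,000 at 36% = $11,520.00
Next $168,000 at 26.5% = $44,520.00
Next $92,000 at 18.5% = $17,020.00
Remaining $463,207 at 9% = $41,688.63
Fee: $11,520.00 + $44,520.00 + $17,020.00 + $41,688.63 = $114,748.63

$114,748.63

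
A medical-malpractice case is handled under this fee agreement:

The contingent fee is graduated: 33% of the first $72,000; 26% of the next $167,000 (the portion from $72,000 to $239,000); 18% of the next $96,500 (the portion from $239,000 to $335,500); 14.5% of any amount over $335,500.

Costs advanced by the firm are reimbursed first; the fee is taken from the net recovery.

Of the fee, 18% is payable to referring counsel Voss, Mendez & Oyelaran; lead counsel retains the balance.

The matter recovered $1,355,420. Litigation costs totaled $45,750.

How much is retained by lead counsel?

Fee base (net of costs): $1,355,420 − $45,750 = $1,309,670
First $72,000 at 33% = $23,760.00
Next $167,000 at 26% = $43,420.00
Next $96,500 at 18% = $17,370.00
Remaining $974,170 at 14.5% = $141,254.65
Fee: $23,760.00 + $43,420.00 + $17,370.00 + $141,254.65 = $225,804.65
Referral share: 18% of $225,804.65 = $40,644.84; lead counsel retains $225,804.65 − $40,644.84 = $185,159.81.

$185,159.81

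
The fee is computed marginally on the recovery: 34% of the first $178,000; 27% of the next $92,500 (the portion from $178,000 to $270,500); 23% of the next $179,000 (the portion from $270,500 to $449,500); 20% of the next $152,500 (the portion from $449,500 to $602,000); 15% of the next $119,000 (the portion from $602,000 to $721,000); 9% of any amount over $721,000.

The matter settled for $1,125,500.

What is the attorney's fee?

$211,420.00

First $178,000 at 34% = $60,520.00
Next $92,500 at 27% = $24,975.00
Next $179,000 at 23% = $41,170.00
Next $152,500 at 20% = $30,500.00
Next $119,000 at 15% = $17,850.00
Remaining $404,500 at 9% = $36,405.00
Fee: $60,520.00 + $24,975.00 + $41,170.00 + $30,500.00 + $17,850.00 + $36,405.00 = $211,420.00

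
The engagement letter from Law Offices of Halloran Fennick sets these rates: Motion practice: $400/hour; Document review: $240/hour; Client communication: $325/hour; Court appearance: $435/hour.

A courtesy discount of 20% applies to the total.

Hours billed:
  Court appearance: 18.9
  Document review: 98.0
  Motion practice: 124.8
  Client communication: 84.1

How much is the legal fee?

Motion practice: 124.8 × $400 = $49,920.00
Document review: 98.0 × $240 = $23,520.00
Client communication: 84.1 × $325 = $27,332.50
Court appearance: 18.9 × $435 = $8,221.50
Subtotal: $108,994.00
Less 20% discount: −$21,798.80
Total: $108,994.00 − $21,798.80 = $87,195.20

$87,195.20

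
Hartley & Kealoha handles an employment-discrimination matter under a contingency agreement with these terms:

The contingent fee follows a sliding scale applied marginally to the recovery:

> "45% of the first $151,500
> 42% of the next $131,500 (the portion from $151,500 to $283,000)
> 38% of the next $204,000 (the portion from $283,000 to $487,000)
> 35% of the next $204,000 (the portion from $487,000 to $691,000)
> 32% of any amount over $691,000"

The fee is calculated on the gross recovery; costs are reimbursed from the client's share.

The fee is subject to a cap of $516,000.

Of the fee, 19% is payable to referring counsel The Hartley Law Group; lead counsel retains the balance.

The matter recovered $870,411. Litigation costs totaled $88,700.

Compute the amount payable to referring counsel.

Fee base is the gross recovery, $870,411; costs are reimbursed separately.
First $151,500 at 45% = $68,175.00
Next $131,500 at 42% = $55,230.00
Next $204,000 at 38% = $77,520.00
Next $204,000 at 35% = $71,400.00
Remaining $179,411 at 32% = $57,411.52
Fee: $68,175.00 + $55,230.00 + $77,520.00 + $71,400.00 + $57,411.52 = $329,736.52
$329,736.52 is under the $516,000 cap.
Referral share: 19% of $329,736.52 = $62,649.94; lead counsel retains $329,736.52 − $62,649.94 = $267,086.58.

$62,649.94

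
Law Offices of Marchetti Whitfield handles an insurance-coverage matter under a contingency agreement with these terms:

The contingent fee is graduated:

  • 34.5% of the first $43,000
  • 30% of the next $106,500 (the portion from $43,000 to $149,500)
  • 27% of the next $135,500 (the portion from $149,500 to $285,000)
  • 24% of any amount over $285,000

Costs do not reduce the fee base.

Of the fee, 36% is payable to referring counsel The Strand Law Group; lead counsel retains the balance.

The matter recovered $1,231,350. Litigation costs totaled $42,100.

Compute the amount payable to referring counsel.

$111,777.84

Fee base is the gross recovery, $1,231,350; costs are reimbursed separately.
First $43,000 at 34.5% = $14,835.00
Next $106,500 at 30% = $31,950.00
Next $135,500 at 27% = $36,585.00
Remaining $946,350 at 24% = $227,124.00
Fee: $14,835.00 + $31,950.00 + $36,585.00 + $227,124.00 = $310,494.00
Referral share: 36% of $310,494.00 = $111,777.84; lead counsel retains $310,494.00 − $111,777.84 = $198,716.16.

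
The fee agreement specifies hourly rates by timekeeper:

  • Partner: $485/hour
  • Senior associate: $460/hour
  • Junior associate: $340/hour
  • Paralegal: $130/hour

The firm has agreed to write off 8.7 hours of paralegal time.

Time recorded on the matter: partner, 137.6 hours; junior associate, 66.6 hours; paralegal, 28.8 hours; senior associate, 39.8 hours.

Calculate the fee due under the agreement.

$110,301.00

Partner: 137.6 × $485 = $66,736.00
Senior associate: 39.8 × $460 = $18,308.00
Junior associate: 66.6 × $340 = $22,644.00
Paralegal: 28.8 × $130 = $3,744.00
Subtotal: $111,432.00
Write-off: 8.7 × $130 = $1,131.00
Total: $111,432.00 − $1,131.00 = $110,301.00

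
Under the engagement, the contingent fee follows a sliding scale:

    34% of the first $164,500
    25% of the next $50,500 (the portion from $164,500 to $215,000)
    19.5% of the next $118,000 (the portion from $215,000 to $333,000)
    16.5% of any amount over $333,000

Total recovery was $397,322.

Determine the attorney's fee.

First $164,500 at 34% = $55,930.00
Next $50,500 at 25% = $12,625.00
Next $118,000 at 19.5% = $23,010.00
Remaining $64,322 at 16.5% = $10,613.13
Fee: $55,930.00 + $12,625.00 + $23,010.00 + $10,613.13 = $102,178.13

$102,178.13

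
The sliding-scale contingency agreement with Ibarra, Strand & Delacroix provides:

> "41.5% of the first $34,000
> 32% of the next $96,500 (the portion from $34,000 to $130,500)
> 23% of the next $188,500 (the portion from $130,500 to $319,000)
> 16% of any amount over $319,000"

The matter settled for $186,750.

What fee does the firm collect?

$57,927.50

First $34,000 at 41.5% = $14,110.00
Next $96,500 at 32% = $30,880.00
Remaining $56,250 at 23% = $12,937.50
Fee: $14,110.00 + $30,880.00 + $12,937.50 = $57,927.50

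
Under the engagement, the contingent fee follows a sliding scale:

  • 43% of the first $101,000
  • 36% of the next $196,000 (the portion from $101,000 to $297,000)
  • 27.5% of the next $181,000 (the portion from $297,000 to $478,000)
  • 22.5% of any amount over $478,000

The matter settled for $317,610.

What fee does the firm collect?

$119,657.75

First $101,000 at 43% = $43,430.00
Next $196,000 at 36% = $70,560.00
Remaining $20,610 at 27.5% = $5,667.75
Fee: $43,430.00 + $70,560.00 + $5,667.75 = $119,657.75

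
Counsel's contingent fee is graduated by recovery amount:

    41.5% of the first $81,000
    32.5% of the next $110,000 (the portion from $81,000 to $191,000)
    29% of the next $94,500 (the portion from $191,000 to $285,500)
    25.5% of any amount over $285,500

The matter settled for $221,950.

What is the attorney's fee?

$78,340.50

First $81,000 at 41.5% = $33,615.00
Next $110,000 at 32.5% = $35,750.00
Remaining $30,950 at 29% = $8,975.50
Fee: $33,615.00 + $35,750.00 + $8,975.50 = $78,340.50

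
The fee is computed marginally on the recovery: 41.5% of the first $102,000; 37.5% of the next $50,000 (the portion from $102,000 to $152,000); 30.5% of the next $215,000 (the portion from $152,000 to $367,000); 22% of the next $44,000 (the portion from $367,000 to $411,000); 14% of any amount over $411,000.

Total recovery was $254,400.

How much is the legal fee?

$92,312.00

First $102,000 at 41.5% = $42,330.00
Next $50,000 at 37.5% = $18,750.00
Remaining $102,400 at 30.5% = $31,232.00
Fee: $42,330.00 + $18,750.00 + $31,232.00 = $92,312.00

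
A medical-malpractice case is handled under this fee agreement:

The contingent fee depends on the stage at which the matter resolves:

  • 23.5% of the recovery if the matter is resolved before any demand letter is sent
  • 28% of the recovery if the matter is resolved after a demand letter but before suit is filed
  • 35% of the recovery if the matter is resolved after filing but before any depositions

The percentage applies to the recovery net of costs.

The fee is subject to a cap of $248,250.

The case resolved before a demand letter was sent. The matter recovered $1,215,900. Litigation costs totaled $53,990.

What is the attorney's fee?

$248,250.00

Fee base (net of costs): $1,215,900 − $53,990 = $1,161,910
The matter resolved before a demand letter was sent, so the 23.5% rate applies.
$1,161,910 × 23.5% = $273,048.85
$273,048.85 exceeds the $248,250 cap, so the fee is capped at $248,250.00.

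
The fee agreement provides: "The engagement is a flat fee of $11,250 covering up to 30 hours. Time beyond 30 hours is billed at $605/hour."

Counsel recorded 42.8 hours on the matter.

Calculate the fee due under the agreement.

Flat fee: $11,250.00
Excess hours: 42.8 − 30 = 12.8
Overrun: 12.8 × $605 = $7,744.00
Total: $11,250.00 + $7,744.00 = $18,994.00

$18,994.00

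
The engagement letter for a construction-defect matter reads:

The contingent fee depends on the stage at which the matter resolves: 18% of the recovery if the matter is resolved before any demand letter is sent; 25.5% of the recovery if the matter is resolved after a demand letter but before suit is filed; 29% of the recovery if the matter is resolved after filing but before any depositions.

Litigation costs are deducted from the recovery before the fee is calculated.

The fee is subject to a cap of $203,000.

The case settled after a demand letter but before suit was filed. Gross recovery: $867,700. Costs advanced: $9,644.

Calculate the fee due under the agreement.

Fee base (net of costs): $867,700 − $9,644 = $858,056
The matter settled after a demand letter but before suit was filed, so the 25.5% rate applies.
$858,056 × 25.5% = $218,804.28
$218,804.28 exceeds the $203,000 cap, so the fee is capped at $203,000.00.

$203,000.00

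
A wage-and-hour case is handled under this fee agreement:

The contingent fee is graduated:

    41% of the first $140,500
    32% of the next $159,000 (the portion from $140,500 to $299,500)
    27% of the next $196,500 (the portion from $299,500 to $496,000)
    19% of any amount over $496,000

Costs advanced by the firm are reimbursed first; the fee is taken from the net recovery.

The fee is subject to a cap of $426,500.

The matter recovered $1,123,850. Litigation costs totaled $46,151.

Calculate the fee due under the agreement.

Fee base (net of costs): $1,123,850 − $46,151 = $1,077,699
First $140,500 at 41% = $57,605.00
Next $159,000 at 32% = $50,880.00
Next $196,500 at 27% = $53,055.00
Remaining $581,699 at 19% = $110,522.81
Fee: $57,605.00 + $50,880.00 + $53,055.00 + $110,522.81 = $272,062.81
$272,062.81 is under the $426,500 cap.

$272,062.81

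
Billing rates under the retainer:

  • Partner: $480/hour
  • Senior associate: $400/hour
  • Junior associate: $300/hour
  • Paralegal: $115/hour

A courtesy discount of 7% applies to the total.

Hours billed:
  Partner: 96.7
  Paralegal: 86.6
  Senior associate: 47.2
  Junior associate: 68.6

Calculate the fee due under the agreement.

Partner: 96.7 × $480 = $46,416.00
Senior associate: 47.2 × $400 = $18,880.00
Junior associate: 68.6 × $300 = $20,580.00
Paralegal: 86.6 × $115 = $9,959.00
Subtotal: $95,835.00
Less 7% discount: −$6,708.45
Total: $95,835.00 − $6,708.45 = $89,126.55

$89,126.55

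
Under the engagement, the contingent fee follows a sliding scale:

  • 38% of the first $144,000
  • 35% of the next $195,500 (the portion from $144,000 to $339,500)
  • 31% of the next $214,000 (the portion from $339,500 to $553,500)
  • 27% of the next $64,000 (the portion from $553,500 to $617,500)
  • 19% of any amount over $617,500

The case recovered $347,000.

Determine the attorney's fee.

$125,470.00

First $144,000 at 38% = $54,720.00
Next $195,500 at 35% = $68,425.00
Remaining $7,500 at 31% = $2,325.00
Fee: $54,720.00 + $68,425.00 + $2,325.00 = $125,470.00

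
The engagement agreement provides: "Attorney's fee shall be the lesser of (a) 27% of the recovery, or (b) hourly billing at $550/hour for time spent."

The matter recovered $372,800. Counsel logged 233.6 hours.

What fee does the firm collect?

(a) 27% of $372,800 = $100,656.00
(b) 233.6 × $550 = $128,480.00
The lesser is (a): $100,656.00.

$100,656.00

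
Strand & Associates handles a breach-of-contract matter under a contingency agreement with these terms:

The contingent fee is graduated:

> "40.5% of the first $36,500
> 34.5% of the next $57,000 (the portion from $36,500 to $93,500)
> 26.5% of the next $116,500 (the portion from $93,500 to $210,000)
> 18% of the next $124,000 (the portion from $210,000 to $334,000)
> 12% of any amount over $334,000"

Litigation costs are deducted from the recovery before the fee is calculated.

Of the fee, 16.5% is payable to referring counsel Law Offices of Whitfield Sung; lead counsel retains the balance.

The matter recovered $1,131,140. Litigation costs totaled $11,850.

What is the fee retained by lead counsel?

$151,865.46

Fee base (net of costs): $1,131,140 − $11,850 = $1,119,290
First $36,500 at 40.5% = $14,782.50
Next $57,000 at 34.5% = $19,665.00
Next $116,500 at 26.5% = $30,872.50
Next $124,000 at 18% = $22,320.00
Remaining $785,290 at 12% = $94,234.80
Fee: $14,782.50 + $19,665.00 + $30,872.50 + $22,320.00 + $94,234.80 = $181,874.80
Referral share: 16.5% of $181,874.80 = $30,009.34; lead counsel retains $181,874.80 − $30,009.34 = $151,865.46.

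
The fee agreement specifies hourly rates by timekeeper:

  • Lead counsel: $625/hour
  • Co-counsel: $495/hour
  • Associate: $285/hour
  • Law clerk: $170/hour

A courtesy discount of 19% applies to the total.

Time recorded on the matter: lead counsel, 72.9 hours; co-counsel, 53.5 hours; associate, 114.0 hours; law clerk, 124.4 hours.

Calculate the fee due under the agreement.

$101,803.23

Lead counsel: 72.9 × $625 = $45,562.50
Co-counsel: 53.5 × $495 = $26,482.50
Associate: 114.0 × $285 = $32,490.00
Law clerk: 124.4 × $170 = $21,148.00
Subtotal: $125,683.00
Less 19% discount: −$23,879.77
Total: $125,683.00 − $23,879.77 = $101,803.23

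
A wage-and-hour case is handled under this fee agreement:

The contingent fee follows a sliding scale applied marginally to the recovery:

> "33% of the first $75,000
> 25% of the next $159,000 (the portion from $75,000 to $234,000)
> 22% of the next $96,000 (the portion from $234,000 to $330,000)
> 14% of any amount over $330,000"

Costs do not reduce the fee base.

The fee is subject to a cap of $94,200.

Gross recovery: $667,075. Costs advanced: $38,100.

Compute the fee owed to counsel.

Fee base is the gross recovery, $667,075; costs are reimbursed separately.
First $75,000 at 33% = $24,750.00
Next $159,000 at 25% = $39,750.00
Next $96,000 at 22% = $21,120.00
Remaining $337,075 at 14% = $47,190.50
Fee: $24,750.00 + $39,750.00 + $21,120.00 + $47,190.50 = $132,810.50
$132,810.50 exceeds the $94,200 cap, so the fee is capped at $94,200.00.

$94,200.00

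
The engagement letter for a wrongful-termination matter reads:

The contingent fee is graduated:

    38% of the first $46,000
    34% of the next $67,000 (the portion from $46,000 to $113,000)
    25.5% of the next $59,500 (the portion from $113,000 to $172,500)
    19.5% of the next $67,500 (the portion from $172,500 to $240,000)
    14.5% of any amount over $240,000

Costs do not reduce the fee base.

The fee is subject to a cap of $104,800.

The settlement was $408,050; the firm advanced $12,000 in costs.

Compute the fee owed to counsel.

Fee base is the gross recovery, $408,050; costs are reimbursed separately.
First $46,000 at 38% = $17,480.00
Next $67,000 at 34% = $22,780.00
Next $59,500 at 25.5% = $15,172.50
Next $67,500 at 19.5% = $13,162.50
Remaining $168,050 at 14.5% = $24,367.25
Fee: $17,480.00 + $22,780.00 + $15,172.50 + $13,162.50 + $24,367.25 = $92,962.25
$92,962.25 is under the $104,800 cap.

$92,962.25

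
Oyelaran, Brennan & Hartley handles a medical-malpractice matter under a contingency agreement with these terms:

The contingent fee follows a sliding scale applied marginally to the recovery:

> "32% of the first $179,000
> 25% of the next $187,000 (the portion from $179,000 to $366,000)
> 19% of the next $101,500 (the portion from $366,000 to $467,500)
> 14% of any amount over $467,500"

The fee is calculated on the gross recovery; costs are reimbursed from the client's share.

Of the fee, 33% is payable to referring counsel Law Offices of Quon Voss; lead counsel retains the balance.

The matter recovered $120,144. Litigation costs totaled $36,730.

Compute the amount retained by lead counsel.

Fee base is the gross recovery, $120,144; costs are reimbursed separately.
First $120,144 at 32% = $38,446.08
Referral share: 33% of $38,446.08 = $12,687.21; lead counsel retains $38,446.08 − $12,687.21 = $25,758.87.

$25,758.87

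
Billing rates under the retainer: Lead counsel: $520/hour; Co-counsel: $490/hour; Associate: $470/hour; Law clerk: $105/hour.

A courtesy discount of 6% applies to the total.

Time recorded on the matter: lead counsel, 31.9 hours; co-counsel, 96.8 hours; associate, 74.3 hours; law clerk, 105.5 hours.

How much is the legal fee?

$103,417.39

Lead counsel: 31.9 × $520 = $16,588.00
Co-counsel: 96.8 × $490 = $47,432.00
Associate: 74.3 × $470 = $34,921.00
Law clerk: 105.5 × $105 = $11,077.50
Subtotal: $110,018.50
Less 6% discount: −$6,601.11
Total: $110,018.50 − $6,601.11 = $103,417.39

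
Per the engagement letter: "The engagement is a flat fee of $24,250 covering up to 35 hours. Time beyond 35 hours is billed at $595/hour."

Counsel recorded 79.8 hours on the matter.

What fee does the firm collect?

Flat fee: $24,250.00
Excess hours: 79.8 − 35 = 44.8
Overrun: 44.8 × $595 = $26,656.00
Total: $24,250.00 + $26,656.00 = $50,906.00

$50,906.00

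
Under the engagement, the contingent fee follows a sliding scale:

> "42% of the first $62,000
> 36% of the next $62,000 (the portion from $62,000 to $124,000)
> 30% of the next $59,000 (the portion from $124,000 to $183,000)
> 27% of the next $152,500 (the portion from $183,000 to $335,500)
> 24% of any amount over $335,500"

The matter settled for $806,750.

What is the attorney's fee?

$220,335.00

First $62,000 at 42% = $26,040.00
Next $62,000 at 36% = $22,320.00
Next $59,000 at 30% = $17,700.00
Next $152,500 at 27% = $41,175.00
Remaining $471,250 at 24% = $113,100.00
Fee: $26,040.00 + $22,320.00 + $17,700.00 + $41,175.00 + $113,100.00 = $220,335.00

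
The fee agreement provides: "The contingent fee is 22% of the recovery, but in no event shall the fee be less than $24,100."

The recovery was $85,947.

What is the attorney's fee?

$24,100.00

22% of $85,947 = $18,908.34
That is below the $24,100 minimum, so the minimum applies.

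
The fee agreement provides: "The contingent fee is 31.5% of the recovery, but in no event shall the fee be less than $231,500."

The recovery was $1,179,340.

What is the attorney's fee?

$371,492.10

31.5% of $1,179,340 = $371,492.10
That exceeds the $231,500 minimum.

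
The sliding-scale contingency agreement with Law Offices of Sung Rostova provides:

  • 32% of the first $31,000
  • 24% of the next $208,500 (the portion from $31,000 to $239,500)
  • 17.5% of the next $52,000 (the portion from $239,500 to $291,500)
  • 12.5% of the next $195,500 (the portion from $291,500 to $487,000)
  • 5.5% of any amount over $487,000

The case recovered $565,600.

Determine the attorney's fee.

First $31,000 at 32% = $9,920.00
Next $208,500 at 24% = $50,040.00
Next $52,000 at 17.5% = $9,100.00
Next $195,500 at 12.5% = $24,437.50
Remaining $78,600 at 5.5% = $4,323.00
Fee: $9,920.00 + $50,040.00 + $9,100.00 + $24,437.50 + $4,323.00 = $97,820.50

$97,820.50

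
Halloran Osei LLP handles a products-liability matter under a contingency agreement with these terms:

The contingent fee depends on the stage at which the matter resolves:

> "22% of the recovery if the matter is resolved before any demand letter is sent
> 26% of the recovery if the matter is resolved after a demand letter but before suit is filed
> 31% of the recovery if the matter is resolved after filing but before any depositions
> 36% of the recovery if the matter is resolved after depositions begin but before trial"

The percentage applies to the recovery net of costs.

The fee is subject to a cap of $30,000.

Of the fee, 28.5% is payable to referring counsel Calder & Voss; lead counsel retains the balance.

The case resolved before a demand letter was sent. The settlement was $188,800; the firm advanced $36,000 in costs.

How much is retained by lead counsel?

Fee base (net of costs): $188,800 − $36,000 = $152,800
The matter resolved before a demand letter was sent, so the 22% rate applies.
$152,800 × 22% = $33,616.00
$33,616.00 exceeds the $30,000 cap, so the fee is capped at $30,000.00.
Referral share: 28.5% of $30,000.00 = $8,550.00; lead counsel retains $30,000.00 − $8,550.00 = $21,450.00.

$21,450.00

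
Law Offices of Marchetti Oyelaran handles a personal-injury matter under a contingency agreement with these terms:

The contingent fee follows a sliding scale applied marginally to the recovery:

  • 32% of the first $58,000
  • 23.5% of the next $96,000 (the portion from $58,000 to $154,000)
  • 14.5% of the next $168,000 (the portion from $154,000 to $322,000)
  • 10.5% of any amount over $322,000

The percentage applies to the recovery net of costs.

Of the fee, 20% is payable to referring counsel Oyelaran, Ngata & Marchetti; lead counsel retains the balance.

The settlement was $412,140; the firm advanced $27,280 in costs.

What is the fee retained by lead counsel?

$57,664.24

Fee base (net of costs): $412,140 − $27,280 = $384,860
First $58,000 at 32% = $18,560.00
Next $96,000 at 23.5% = $22,560.00
Next $168,000 at 14.5% = $24,360.00
Remaining $62,860 at 10.5% = $6,600.30
Fee: $18,560.00 + $22,560.00 + $24,360.00 + $6,600.30 = $72,080.30
Referral share: 20% of $72,080.30 = $14,416.06; lead counsel retains $72,080.30 − $14,416.06 = $57,664.24.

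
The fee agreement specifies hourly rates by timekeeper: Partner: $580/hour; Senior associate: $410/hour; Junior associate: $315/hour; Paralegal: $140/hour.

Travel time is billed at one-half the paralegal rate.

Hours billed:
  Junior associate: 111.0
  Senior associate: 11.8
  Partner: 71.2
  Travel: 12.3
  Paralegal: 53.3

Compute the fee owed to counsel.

$89,422.00

Partner: 71.2 × $580 = $41,296.00
Senior associate: 11.8 × $410 = $4,838.00
Junior associate: 111.0 × $315 = $34,965.00
Paralegal: 53.3 × $140 = $7,462.00
Subtotal: $41,296.00 + $4,838.00 + $34,965.00 + $7,462.00 = $88,561.00
Travel: 12.3 × ($140 ÷ 2) = 12.3 × $70.00 = $861.00
Total: $88,561.00 + $861.00 = $89,422.00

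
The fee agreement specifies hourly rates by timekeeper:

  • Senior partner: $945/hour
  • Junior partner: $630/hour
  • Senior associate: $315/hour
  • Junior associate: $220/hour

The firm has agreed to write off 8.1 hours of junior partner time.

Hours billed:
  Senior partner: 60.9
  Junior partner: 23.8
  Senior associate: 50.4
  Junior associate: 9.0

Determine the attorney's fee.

$85,297.50

Senior partner: 60.9 × $945 = $57,550.50
Junior partner: 23.8 × $630 = $14,994.00
Senior associate: 50.4 × $315 = $15,876.00
Junior associate: 9.0 × $220 = $1,980.00
Subtotal: $90,400.50
Write-off: 8.1 × $630 = $5,103.00
Total: $90,400.50 − $5,103.00 = $85,297.50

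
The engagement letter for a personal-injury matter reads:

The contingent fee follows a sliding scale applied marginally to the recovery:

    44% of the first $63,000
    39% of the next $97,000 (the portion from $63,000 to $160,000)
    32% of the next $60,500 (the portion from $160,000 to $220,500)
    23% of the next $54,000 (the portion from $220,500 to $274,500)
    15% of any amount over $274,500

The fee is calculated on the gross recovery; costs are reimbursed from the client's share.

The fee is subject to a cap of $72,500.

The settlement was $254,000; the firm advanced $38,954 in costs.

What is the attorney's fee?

Fee base is the gross recovery, $254,000; costs are reimbursed separately.
First $63,000 at 44% = $27,720.00
Next $97,000 at 39% = $37,830.00
Next $60,500 at 32% = $19,360.00
Remaining $33,500 at 23% = $7,705.00
Fee: $27,720.00 + $37,830.00 + $19,360.00 + $7,705.00 = $92,615.00
$92,615.00 exceeds the $72,500 cap, so the fee is capped at $72,500.00.

$72,500.00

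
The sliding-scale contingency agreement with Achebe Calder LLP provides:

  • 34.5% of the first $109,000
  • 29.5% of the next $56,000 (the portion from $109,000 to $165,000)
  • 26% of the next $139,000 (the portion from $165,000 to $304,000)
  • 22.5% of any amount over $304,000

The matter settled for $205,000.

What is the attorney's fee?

$64,525.00

First $109,000 at 34.5% = $37,605.00
Next $56,000 at 29.5% = $16,520.00
Remaining $40,000 at 26% = $10,400.00
Fee: $37,605.00 + $16,520.00 + $10,400.00 = $64,525.00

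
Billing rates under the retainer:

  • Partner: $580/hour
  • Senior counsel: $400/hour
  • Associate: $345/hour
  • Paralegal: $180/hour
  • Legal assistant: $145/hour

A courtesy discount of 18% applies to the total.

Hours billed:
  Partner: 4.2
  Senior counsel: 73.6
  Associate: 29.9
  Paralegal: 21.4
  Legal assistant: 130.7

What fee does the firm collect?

Partner: 4.2 × $580 = $2,436.00
Senior counsel: 73.6 × $400 = $29,440.00
Associate: 29.9 × $345 = $10,315.50
Paralegal: 21.4 × $180 = $3,852.00
Legal assistant: 130.7 × $145 = $18,951.50
Subtotal: $64,995.00
Less 18% discount: −$11,699.10
Total: $64,995.00 − $11,699.10 = $53,295.90

$53,295.90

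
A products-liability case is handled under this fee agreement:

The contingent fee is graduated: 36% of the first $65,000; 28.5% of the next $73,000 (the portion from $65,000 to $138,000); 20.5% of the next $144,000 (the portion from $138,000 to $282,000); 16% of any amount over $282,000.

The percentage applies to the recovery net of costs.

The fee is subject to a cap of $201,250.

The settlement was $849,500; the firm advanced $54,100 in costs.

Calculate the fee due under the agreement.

Fee base (net of costs): $849,500 − $54,100 = $795,400
First $65,000 at 36% = $23,400.00
Next $73,000 at 28.5% = $20,805.00
Next $144,000 at 20.5% = $29,520.00
Remaining $513,400 at 16% = $82,144.00
Fee: $23,400.00 + $20,805.00 + $29,520.00 + $82,144.00 = $155,869.00
$155,869.00 is under the $201,250 cap.

$155,869.00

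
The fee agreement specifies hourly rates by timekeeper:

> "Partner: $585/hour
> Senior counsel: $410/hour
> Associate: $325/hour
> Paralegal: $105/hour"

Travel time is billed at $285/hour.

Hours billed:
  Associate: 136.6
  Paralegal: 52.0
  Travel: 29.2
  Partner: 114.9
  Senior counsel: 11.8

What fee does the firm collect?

$130,231.50

Partner: 114.9 × $585 = $67,216.50
Senior counsel: 11.8 × $410 = $4,838.00
Associate: 136.6 × $325 = $44,395.00
Paralegal: 52.0 × $105 = $5,460.00
Subtotal: $67,216.50 + $4,838.00 + $44,395.00 + $5,460.00 = $121,909.50
Travel: 29.2 × $285 = $8,322.00
Total: $121,909.50 + $8,322.00 = $130,231.50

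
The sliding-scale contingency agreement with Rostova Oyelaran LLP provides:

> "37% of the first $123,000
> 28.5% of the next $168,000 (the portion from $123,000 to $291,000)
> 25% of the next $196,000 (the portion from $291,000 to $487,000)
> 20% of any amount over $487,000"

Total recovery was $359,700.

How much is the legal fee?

$110,565.00

First $123,000 at 37% = $45,510.00
Next $168,000 at 28.5% = $47,880.00
Remaining $68,700 at 25% = $17,175.00
Fee: $45,510.00 + $47,880.00 + $17,175.00 = $110,565.00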